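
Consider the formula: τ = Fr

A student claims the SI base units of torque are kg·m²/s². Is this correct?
Units of each symbol in τ = Fr:
  F (force): kg·m/s²
  r (lever arm): m

Multiplying the contributions: [kg·m/s²] · [m]
Adding exponents of each base unit: kg: 1, m: 2, s: -2
SI base units of torque: kg·m²/s²

The claimed units kg·m²/s² match the derived units, so the claim is correct.

Answer: Yes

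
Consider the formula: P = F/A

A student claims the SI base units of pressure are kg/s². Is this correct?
Units of each symbol in P = F/A:
  F (force): kg·m/s²
  A (area): m²  → in the denominator, contributes 1/m²

Multiplying the contributions: [kg·m/s²] · [1/m²]
Adding exponents of each base unit: kg: 1, m: -1, s: -2
SI base units of pressure: kg/(m·s²)

The claimed units kg/s² (exponents kg: 1, s: -2) do not match the derived units kg/(m·s²) (exponents kg: 1, m: -1, s: -2), so the claim is incorrect.

Answer: No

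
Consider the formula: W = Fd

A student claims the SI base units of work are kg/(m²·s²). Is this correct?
Units of each symbol in W = Fd:
  F (force): kg·m/s²
  d (displacement): m

Multiplying the contributions: [kg·m/s²] · [m]
Adding exponents of each base unit: kg: 1, m: 2, s: -2
SI base units of work: kg·m²/s²

The claimed units kg/(m²·s²) (exponents kg: 1, m: -2, s: -2) do not match the derived units kg·m²/s² (exponents kg: 1, m: 2, s: -2), so the claim is incorrect.

Answer: No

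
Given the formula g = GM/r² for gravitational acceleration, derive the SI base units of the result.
Units of each symbol in g = GM/r²:
  G (gravitational constant): m³/(kg·s²)
  M (mass): kg
  r (distance): m  → to the power 2 in the denominator, contributes 1/m²

Multiplying the contributions: [m³/(kg·s²)] · [kg] · [1/m²]
Adding exponents of each base unit: m: 1, s: -2
SI base units of gravitational acceleration: m/s²

Answer: m/s²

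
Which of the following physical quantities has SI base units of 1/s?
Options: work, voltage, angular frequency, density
Checking the SI base units of each option:
  work (W = Fd): kg·m²/s²  ✗
  voltage (V = IR): kg·m²/(s³·A)  ✗
  angular frequency (ω = 2πf): 1/s  ✓ matches
  density (ρ = m/V): kg/m³  ✗

Only angular frequency has units 1/s.

Answer: angular frequency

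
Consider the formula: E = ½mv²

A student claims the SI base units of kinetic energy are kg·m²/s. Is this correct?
Units of each symbol in E = ½mv²:
  m (mass): kg
  v (speed): m/s  → to the power 2, contributes m²/s²
  The factor ½ is dimensionless.

Multiplying the contributions: [kg] · [m²/s²]
Adding exponents of each base unit: kg: 1, m: 2, s: -2
SI base units of kinetic energy: kg·m²/s²

The claimed units kg·m²/s (exponents kg: 1, m: 2, s: -1) do not match the derived units kg·m²/s² (exponents kg: 1, m: 2, s: -2), so the claim is incorrect.

Answer: No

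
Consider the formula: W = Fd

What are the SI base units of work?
Units of each symbol in W = Fd:
  F (force): kg·m/s²
  d (displacement): m

Multiplying the contributions: [kg·m/s²] · [m]
Adding exponents of each base unit: kg: 1, m: 2, s: -2
SI base units of work: kg·m²/s²

Answer: kg·m²/s²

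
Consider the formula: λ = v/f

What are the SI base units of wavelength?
Units of each symbol in λ = v/f:
  v (wave speed): m/s
  f (frequency): 1/s  → in the denominator, contributes s

Multiplying the contributions: [m/s] · [s]
Adding exponents of each base unit: m: 1
SI base units of wavelength: m

Answer: m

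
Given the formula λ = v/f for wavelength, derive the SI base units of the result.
Units of each symbol in λ = v/f:
  v (wave speed): m/s
  f (frequency): 1/s  → in the denominator, contributes s

Multiplying the contributions: [m/s] · [s]
Adding exponents of each base unit: m: 1
SI base units of wavelength: m

Answer: m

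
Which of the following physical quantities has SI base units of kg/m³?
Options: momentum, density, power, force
Checking the SI base units of each option:
  momentum (p = mv): kg·m/s  ✗
  density (ρ = m/V): kg/m³  ✓ matches
  power (P = W/t): kg·m²/s³  ✗
  force (F = ma): kg·m/s²  ✗

Only density has units kg/m³.

Answer: density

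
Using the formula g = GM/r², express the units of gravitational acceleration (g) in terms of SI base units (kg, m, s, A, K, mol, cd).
Units of each symbol in g = GM/r²:
  G (gravitational constant): m³/(kg·s²)
  M (mass): kg
  r (distance): m  → to the power 2 in the denominator, contributes 1/m²

Multiplying the contributions: [m³/(kg·s²)] · [kg] · [1/m²]
Adding exponents of each base unit: m: 1, s: -2
SI base units of gravitational acceleration: m/s²

Answer: m/s²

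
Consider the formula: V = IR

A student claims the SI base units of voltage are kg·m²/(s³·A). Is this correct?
Units of each symbol in V = IR:
  I (current): A
  R (resistance, in ohms): kg·m²/(s³·A²)

Multiplying the contributions: [A] · [kg·m²/(s³·A²)]
Adding exponents of each base unit: kg: 1, m: 2, s: -3, A: -1
SI base units of voltage: kg·m²/(s³·A)

The claimed units kg·m²/(s³·A) match the derived units, so the claim is correct.

Answer: Yes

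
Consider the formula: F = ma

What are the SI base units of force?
Units of each symbol in F = ma:
  m (mass): kg
  a (acceleration): m/s²

Multiplying the contributions: [kg] · [m/s²]
Adding exponents of each base unit: kg: 1, m: 1, s: -2
SI base units of force: kg·m/s²

Answer: kg·m/s²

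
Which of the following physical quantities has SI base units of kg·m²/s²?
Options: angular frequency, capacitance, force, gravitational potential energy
Checking the SI base units of each option:
  angular frequency (ω = 2πf): 1/s  ✗
  capacitance (C = Q/V): s⁴·A²/(kg·m²)  ✗
  force (F = ma): kg·m/s²  ✗
  gravitational potential energy (U = -GMm/r): kg·m²/s²  ✓ matches

Only gravitational potential energy has units kg·m²/s².

Answer: gravitational potential energy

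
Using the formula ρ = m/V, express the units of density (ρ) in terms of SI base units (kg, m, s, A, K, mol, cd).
Units of each symbol in ρ = m/V:
  m (mass): kg
  V (volume): m³  → in the denominator, contributes 1/m³

Multiplying the contributions: [kg] · [1/m³]
Adding exponents of each base unit: kg: 1, m: -3
SI base units of density: kg/m³

Answer: kg/m³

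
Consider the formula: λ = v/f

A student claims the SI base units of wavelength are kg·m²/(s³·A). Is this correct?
Units of each symbol in λ = v/f:
  v (wave speed): m/s
  f (frequency): 1/s  → in the denominator, contributes s

Multiplying the contributions: [m/s] · [s]
Adding exponents of each base unit: m: 1
SI base units of wavelength: m

The claimed units kg·m²/(s³·A) (exponents kg: 1, m: 2, s: -3, A: -1) do not match the derived units m (exponents m: 1), so the claim is incorrect.

Answer: No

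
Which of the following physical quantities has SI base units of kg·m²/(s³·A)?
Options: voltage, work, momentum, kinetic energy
Checking the SI base units of each option:
  voltage (V = IR): kg·m²/(s³·A)  ✓ matches
  work (W = Fd): kg·m²/s²  ✗
  momentum (p = mv): kg·m/s  ✗
  kinetic energy (E = ½mv²): kg·m²/s²  ✗

Only voltage has units kg·m²/(s³·A).

Answer: voltage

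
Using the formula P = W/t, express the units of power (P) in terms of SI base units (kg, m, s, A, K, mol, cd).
Units of each symbol in P = W/t:
  W (work): kg·m²/s²
  t (time): s  → in the denominator, contributes 1/s

Multiplying the contributions: [kg·m²/s²] · [1/s]
Adding exponents of each base unit: kg: 1, m: 2, s: -3
SI base units of power: kg·m²/s³

Answer: kg·m²/s³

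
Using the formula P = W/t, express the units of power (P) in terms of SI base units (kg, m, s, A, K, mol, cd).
Units of each symbol in P = W/t:
  W (work): kg·m²/s²
  t (time): s  → in the denominator, contributes 1/s

Multiplying the contributions: [kg·m²/s²] · [1/s]
Adding exponents of each base unit: kg: 1, m: 2, s: -3
SI base units of power: kg·m²/s³

Answer: kg·m²/s³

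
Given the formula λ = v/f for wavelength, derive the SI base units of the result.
Units of each symbol in λ = v/f:
  v (wave speed): m/s
  f (frequency): 1/s  → in the denominator, contributes s

Multiplying the contributions: [m/s] · [s]
Adding exponents of each base unit: m: 1
SI base units of wavelength: m

Answer: m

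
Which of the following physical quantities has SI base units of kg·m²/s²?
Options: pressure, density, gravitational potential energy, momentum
Checking the SI base units of each option:
  pressure (P = F/A): kg/(m·s²)  ✗
  density (ρ = m/V): kg/m³  ✗
  gravitational potential energy (U = -GMm/r): kg·m²/s²  ✓ matches
  momentum (p = mv): kg·m/s  ✗

Only gravitational potential energy has units kg·m²/s².

Answer: gravitational potential energy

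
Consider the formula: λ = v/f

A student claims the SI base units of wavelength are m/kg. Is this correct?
Units of each symbol in λ = v/f:
  v (wave speed): m/s
  f (frequency): 1/s  → in the denominator, contributes s

Multiplying the contributions: [m/s] · [s]
Adding exponents of each base unit: m: 1
SI base units of wavelength: m

The claimed units m/kg (exponents kg: -1, m: 1) do not match the derived units m (exponents m: 1), so the claim is incorrect.

Answer: No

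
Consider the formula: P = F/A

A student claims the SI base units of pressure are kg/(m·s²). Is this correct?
Units of each symbol in P = F/A:
  F (force): kg·m/s²
  A (area): m²  → in the denominator, contributes 1/m²

Multiplying the contributions: [kg·m/s²] · [1/m²]
Adding exponents of each base unit: kg: 1, m: -1, s: -2
SI base units of pressure: kg/(m·s²)

The claimed units kg/(m·s²) match the derived units, so the claim is correct.

Answer: Yes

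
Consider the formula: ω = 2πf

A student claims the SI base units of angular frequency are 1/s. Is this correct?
Units of each symbol in ω = 2πf:
  f (frequency): 1/s
  The factor 2π is dimensionless.

Multiplying the contributions: [1/s]
Adding exponents of each base unit: s: -1
SI base units of angular frequency: 1/s

The claimed units 1/s match the derived units, so the claim is correct.

Answer: Yes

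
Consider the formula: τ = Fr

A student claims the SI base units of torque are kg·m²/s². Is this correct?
Units of each symbol in τ = Fr:
  F (force): kg·m/s²
  r (lever arm): m

Multiplying the contributions: [kg·m/s²] · [m]
Adding exponents of each base unit: kg: 1, m: 2, s: -2
SI base units of torque: kg·m²/s²

The claimed units kg·m²/s² match the derived units, so the claim is correct.

Answer: Yes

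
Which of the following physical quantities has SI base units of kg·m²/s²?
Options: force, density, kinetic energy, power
Checking the SI base units of each option:
  force (F = ma): kg·m/s²  ✗
  density (ρ = m/V): kg/m³  ✗
  kinetic energy (E = ½mv²): kg·m²/s²  ✓ matches
  power (P = W/t): kg·m²/s³  ✗

Only kinetic energy has units kg·m²/s².

Answer: kinetic energy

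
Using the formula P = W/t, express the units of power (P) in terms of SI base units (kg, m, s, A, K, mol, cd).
Units of each symbol in P = W/t:
  W (work): kg·m²/s²
  t (time): s  → in the denominator, contributes 1/s

Multiplying the contributions: [kg·m²/s²] · [1/s]
Adding exponents of each base unit: kg: 1, m: 2, s: -3
SI base units of power: kg·m²/s³

Answer: kg·m²/s³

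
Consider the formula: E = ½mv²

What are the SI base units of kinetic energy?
Units of each symbol in E = ½mv²:
  m (mass): kg
  v (speed): m/s  → to the power 2, contributes m²/s²
  The factor ½ is dimensionless.

Multiplying the contributions: [kg] · [m²/s²]
Adding exponents of each base unit: kg: 1, m: 2, s: -2
SI base units of kinetic energy: kg·m²/s²

Answer: kg·m²/s²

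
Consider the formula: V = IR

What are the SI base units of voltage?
Units of each symbol in V = IR:
  I (current): A
  R (resistance, in ohms): kg·m²/(s³·A²)

Multiplying the contributions: [A] · [kg·m²/(s³·A²)]
Adding exponents of each base unit: kg: 1, m: 2, s: -3, A: -1
SI base units of voltage: kg·m²/(s³·A)

Answer: kg·m²/(s³·A)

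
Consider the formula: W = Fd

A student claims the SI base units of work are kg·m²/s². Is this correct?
Units of each symbol in W = Fd:
  F (force): kg·m/s²
  d (displacement): m

Multiplying the contributions: [kg·m/s²] · [m]
Adding exponents of each base unit: kg: 1, m: 2, s: -2
SI base units of work: kg·m²/s²

The claimed units kg·m²/s² match the derived units, so the claim is correct.

Answer: Yes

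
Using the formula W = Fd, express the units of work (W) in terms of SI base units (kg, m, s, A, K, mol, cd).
Units of each symbol in W = Fd:
  F (force): kg·m/s²
  d (displacement): m

Multiplying the contributions: [kg·m/s²] · [m]
Adding exponents of each base unit: kg: 1, m: 2, s: -2
SI base units of work: kg·m²/s²

Answer: kg·m²/s²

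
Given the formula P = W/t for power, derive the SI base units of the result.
Units of each symbol in P = W/t:
  W (work): kg·m²/s²
  t (time): s  → in the denominator, contributes 1/s

Multiplying the contributions: [kg·m²/s²] · [1/s]
Adding exponents of each base unit: kg: 1, m: 2, s: -3
SI base units of power: kg·m²/s³

Answer: kg·m²/s³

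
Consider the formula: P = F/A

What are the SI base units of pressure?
Units of each symbol in P = F/A:
  F (force): kg·m/s²
  A (area): m²  → in the denominator, contributes 1/m²

Multiplying the contributions: [kg·m/s²] · [1/m²]
Adding exponents of each base unit: kg: 1, m: -1, s: -2
SI base units of pressure: kg/(m·s²)

Answer: kg/(m·s²)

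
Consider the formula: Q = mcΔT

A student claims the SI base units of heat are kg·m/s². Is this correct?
Units of each symbol in Q = mcΔT:
  m (mass): kg
  c (specific heat capacity, in J/(kg·K)): m²/(s²·K)
  ΔT (temperature change): K

Multiplying the contributions: [kg] · [m²/(s²·K)] · [K]
Adding exponents of each base unit: kg: 1, m: 2, s: -2
SI base units of heat: kg·m²/s²

The claimed units kg·m/s² (exponents kg: 1, m: 1, s: -2) do not match the derived units kg·m²/s² (exponents kg: 1, m: 2, s: -2), so the claim is incorrect.

Answer: No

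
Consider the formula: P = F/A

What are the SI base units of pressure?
Units of each symbol in P = F/A:
  F (force): kg·m/s²
  A (area): m²  → in the denominator, contributes 1/m²

Multiplying the contributions: [kg·m/s²] · [1/m²]
Adding exponents of each base unit: kg: 1, m: -1, s: -2
SI base units of pressure: kg/(m·s²)

Answer: kg/(m·s²)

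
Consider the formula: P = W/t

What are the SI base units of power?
Units of each symbol in P = W/t:
  W (work): kg·m²/s²
  t (time): s  → in the denominator, contributes 1/s

Multiplying the contributions: [kg·m²/s²] · [1/s]
Adding exponents of each base unit: kg: 1, m: 2, s: -3
SI base units of power: kg·m²/s³

Answer: kg·m²/s³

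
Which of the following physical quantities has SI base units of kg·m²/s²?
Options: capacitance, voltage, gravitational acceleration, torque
Checking the SI base units of each option:
  capacitance (C = Q/V): s⁴·A²/(kg·m²)  ✗
  voltage (V = IR): kg·m²/(s³·A)  ✗
  gravitational acceleration (g = GM/r²): m/s²  ✗
  torque (τ = Fr): kg·m²/s²  ✓ matches

Only torque has units kg·m²/s².

Answer: torque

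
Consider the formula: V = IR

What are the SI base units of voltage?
Units of each symbol in V = IR:
  I (current): A
  R (resistance, in ohms): kg·m²/(s³·A²)

Multiplying the contributions: [A] · [kg·m²/(s³·A²)]
Adding exponents of each base unit: kg: 1, m: 2, s: -3, A: -1
SI base units of voltage: kg·m²/(s³·A)

Answer: kg·m²/(s³·A)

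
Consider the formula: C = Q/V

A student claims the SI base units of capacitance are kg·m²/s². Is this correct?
Units of each symbol in C = Q/V:
  Q (charge, in coulombs): s·A
  V (voltage, in volts): kg·m²/(s³·A)  → in the denominator, contributes s³·A/(kg·m²)

Multiplying the contributions: [s·A] · [s³·A/(kg·m²)]
Adding exponents of each base unit: kg: -1, m: -2, s: 4, A: 2
SI base units of capacitance: s⁴·A²/(kg·m²)

The claimed units kg·m²/s² (exponents kg: 1, m: 2, s: -2) do not match the derived units s⁴·A²/(kg·m²) (exponents kg: -1, m: -2, s: 4, A: 2), so the claim is incorrect.

Answer: No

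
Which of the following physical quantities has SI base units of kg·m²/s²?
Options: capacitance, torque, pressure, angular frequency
Checking the SI base units of each option:
  capacitance (C = Q/V): s⁴·A²/(kg·m²)  ✗
  torque (τ = Fr): kg·m²/s²  ✓ matches
  pressure (P = F/A): kg/(m·s²)  ✗
  angular frequency (ω = 2πf): 1/s  ✗

Only torque has units kg·m²/s².

Answer: torque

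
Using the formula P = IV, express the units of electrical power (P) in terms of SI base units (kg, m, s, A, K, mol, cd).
Units of each symbol in P = IV:
  I (current): A
  V (voltage, in volts): kg·m²/(s³·A)

Multiplying the contributions: [A] · [kg·m²/(s³·A)]
Adding exponents of each base unit: kg: 1, m: 2, s: -3
SI base units of electrical power: kg·m²/s³

Answer: kg·m²/s³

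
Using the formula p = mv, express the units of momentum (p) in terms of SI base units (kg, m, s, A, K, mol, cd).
Units of each symbol in p = mv:
  m (mass): kg
  v (velocity): m/s

Multiplying the contributions: [kg] · [m/s]
Adding exponents of each base unit: kg: 1, m: 1, s: -1
SI base units of momentum: kg·m/s

Answer: kg·m/s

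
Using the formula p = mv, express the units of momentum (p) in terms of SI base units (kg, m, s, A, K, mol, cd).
Units of each symbol in p = mv:
  m (mass): kg
  v (velocity): m/s

Multiplying the contributions: [kg] · [m/s]
Adding exponents of each base unit: kg: 1, m: 1, s: -1
SI base units of momentum: kg·m/s

Answer: kg·m/s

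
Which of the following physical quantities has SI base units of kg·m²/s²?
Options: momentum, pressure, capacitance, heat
Checking the SI base units of each option:
  momentum (p = mv): kg·m/s  ✗
  pressure (P = F/A): kg/(m·s²)  ✗
  capacitance (C = Q/V): s⁴·A²/(kg·m²)  ✗
  heat (Q = mcΔT): kg·m²/s²  ✓ matches

Only heat has units kg·m²/s².

Answer: heat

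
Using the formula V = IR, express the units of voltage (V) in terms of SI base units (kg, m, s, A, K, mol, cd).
Units of each symbol in V = IR:
  I (current): A
  R (resistance, in ohms): kg·m²/(s³·A²)

Multiplying the contributions: [A] · [kg·m²/(s³·A²)]
Adding exponents of each base unit: kg: 1, m: 2, s: -3, A: -1
SI base units of voltage: kg·m²/(s³·A)

Answer: kg·m²/(s³·A)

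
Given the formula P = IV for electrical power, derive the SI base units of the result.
Units of each symbol in P = IV:
  I (current): A
  V (voltage, in volts): kg·m²/(s³·A)

Multiplying the contributions: [A] · [kg·m²/(s³·A)]
Adding exponents of each base unit: kg: 1, m: 2, s: -3
SI base units of electrical power: kg·m²/s³

Answer: kg·m²/s³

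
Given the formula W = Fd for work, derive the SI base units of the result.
Units of each symbol in W = Fd:
  F (force): kg·m/s²
  d (displacement): m

Multiplying the contributions: [kg·m/s²] · [m]
Adding exponents of each base unit: kg: 1, m: 2, s: -2
SI base units of work: kg·m²/s²

Answer: kg·m²/s²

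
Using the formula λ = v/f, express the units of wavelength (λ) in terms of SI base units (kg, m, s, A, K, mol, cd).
Units of each symbol in λ = v/f:
  v (wave speed): m/s
  f (frequency): 1/s  → in the denominator, contributes s

Multiplying the contributions: [m/s] · [s]
Adding exponents of each base unit: m: 1
SI base units of wavelength: m

Answer: m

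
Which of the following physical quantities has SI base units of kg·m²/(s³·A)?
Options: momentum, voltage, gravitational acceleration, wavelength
Checking the SI base units of each option:
  momentum (p = mv): kg·m/s  ✗
  voltage (V = IR): kg·m²/(s³·A)  ✓ matches
  gravitational acceleration (g = GM/r²): m/s²  ✗
  wavelength (λ = v/f): m  ✗

Only voltage has units kg·m²/(s³·A).

Answer: voltage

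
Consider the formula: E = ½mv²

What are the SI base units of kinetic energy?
Units of each symbol in E = ½mv²:
  m (mass): kg
  v (speed): m/s  → to the power 2, contributes m²/s²
  The factor ½ is dimensionless.

Multiplying the contributions: [kg] · [m²/s²]
Adding exponents of each base unit: kg: 1, m: 2, s: -2
SI base units of kinetic energy: kg·m²/s²

Answer: kg·m²/s²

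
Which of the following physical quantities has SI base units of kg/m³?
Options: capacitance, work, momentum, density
Checking the SI base units of each option:
  capacitance (C = Q/V): s⁴·A²/(kg·m²)  ✗
  work (W = Fd): kg·m²/s²  ✗
  momentum (p = mv): kg·m/s  ✗
  density (ρ = m/V): kg/m³  ✓ matches

Only density has units kg/m³.

Answer: density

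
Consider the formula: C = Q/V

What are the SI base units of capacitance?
Units of each symbol in C = Q/V:
  Q (charge, in coulombs): s·A
  V (voltage, in volts): kg·m²/(s³·A)  → in the denominator, contributes s³·A/(kg·m²)

Multiplying the contributions: [s·A] · [s³·A/(kg·m²)]
Adding exponents of each base unit: kg: -1, m: -2, s: 4, A: 2
SI base units of capacitance: s⁴·A²/(kg·m²)

Answer: s⁴·A²/(kg·m²)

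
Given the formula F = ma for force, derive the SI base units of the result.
Units of each symbol in F = ma:
  m (mass): kg
  a (acceleration): m/s²

Multiplying the contributions: [kg] · [m/s²]
Adding exponents of each base unit: kg: 1, m: 1, s: -2
SI base units of force: kg·m/s²

Answer: kg·m/s²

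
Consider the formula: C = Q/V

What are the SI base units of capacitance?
Units of each symbol in C = Q/V:
  Q (charge, in coulombs): s·A
  V (voltage, in volts): kg·m²/(s³·A)  → in the denominator, contributes s³·A/(kg·m²)

Multiplying the contributions: [s·A] · [s³·A/(kg·m²)]
Adding exponents of each base unit: kg: -1, m: -2, s: 4, A: 2
SI base units of capacitance: s⁴·A²/(kg·m²)

Answer: s⁴·A²/(kg·m²)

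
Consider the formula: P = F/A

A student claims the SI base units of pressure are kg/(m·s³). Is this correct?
Units of each symbol in P = F/A:
  F (force): kg·m/s²
  A (area): m²  → in the denominator, contributes 1/m²

Multiplying the contributions: [kg·m/s²] · [1/m²]
Adding exponents of each base unit: kg: 1, m: -1, s: -2
SI base units of pressure: kg/(m·s²)

The claimed units kg/(m·s³) (exponents kg: 1, m: -1, s: -3) do not match the derived units kg/(m·s²) (exponents kg: 1, m: -1, s: -2), so the claim is incorrect.

Answer: No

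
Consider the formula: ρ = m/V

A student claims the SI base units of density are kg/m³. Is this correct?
Units of each symbol in ρ = m/V:
  m (mass): kg
  V (volume): m³  → in the denominator, contributes 1/m³

Multiplying the contributions: [kg] · [1/m³]
Adding exponents of each base unit: kg: 1, m: -3
SI base units of density: kg/m³

The claimed units kg/m³ match the derived units, so the claim is correct.

Answer: Yes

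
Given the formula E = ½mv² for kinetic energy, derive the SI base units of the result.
Units of each symbol in E = ½mv²:
  m (mass): kg
  v (speed): m/s  → to the power 2, contributes m²/s²
  The factor ½ is dimensionless.

Multiplying the contributions: [kg] · [m²/s²]
Adding exponents of each base unit: kg: 1, m: 2, s: -2
SI base units of kinetic energy: kg·m²/s²

Answer: kg·m²/s²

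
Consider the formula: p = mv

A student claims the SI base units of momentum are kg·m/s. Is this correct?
Units of each symbol in p = mv:
  m (mass): kg
  v (velocity): m/s

Multiplying the contributions: [kg] · [m/s]
Adding exponents of each base unit: kg: 1, m: 1, s: -1
SI base units of momentum: kg·m/s

The claimed units kg·m/s match the derived units, so the claim is correct.

Answer: Yes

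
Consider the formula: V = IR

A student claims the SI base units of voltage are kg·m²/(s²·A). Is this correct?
Units of each symbol in V = IR:
  I (current): A
  R (resistance, in ohms): kg·m²/(s³·A²)

Multiplying the contributions: [A] · [kg·m²/(s³·A²)]
Adding exponents of each base unit: kg: 1, m: 2, s: -3, A: -1
SI base units of voltage: kg·m²/(s³·A)

The claimed units kg·m²/(s²·A) (exponents kg: 1, m: 2, s: -2, A: -1) do not match the derived units kg·m²/(s³·A) (exponents kg: 1, m: 2, s: -3, A: -1), so the claim is incorrect.

Answer: No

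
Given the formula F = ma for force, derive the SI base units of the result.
Units of each symbol in F = ma:
  m (mass): kg
  a (acceleration): m/s²

Multiplying the contributions: [kg] · [m/s²]
Adding exponents of each base unit: kg: 1, m: 1, s: -2
SI base units of force: kg·m/s²

Answer: kg·m/s²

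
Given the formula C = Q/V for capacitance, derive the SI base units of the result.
Units of each symbol in C = Q/V:
  Q (charge, in coulombs): s·A
  V (voltage, in volts): kg·m²/(s³·A)  → in the denominator, contributes s³·A/(kg·m²)

Multiplying the contributions: [s·A] · [s³·A/(kg·m²)]
Adding exponents of each base unit: kg: -1, m: -2, s: 4, A: 2
SI base units of capacitance: s⁴·A²/(kg·m²)

Answer: s⁴·A²/(kg·m²)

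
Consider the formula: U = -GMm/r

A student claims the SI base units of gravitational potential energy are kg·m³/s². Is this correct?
Units of each symbol in U = -GMm/r:
  G (gravitational constant): m³/(kg·s²)
  M (mass): kg
  m (mass): kg
  r (distance): m  → in the denominator, contributes 1/m
  The minus sign does not affect the units.

Multiplying the contributions: [m³/(kg·s²)] · [kg] · [kg] · [1/m]
Adding exponents of each base unit: kg: 1, m: 2, s: -2
SI base units of gravitational potential energy: kg·m²/s²

The claimed units kg·m³/s² (exponents kg: 1, m: 3, s: -2) do not match the derived units kg·m²/s² (exponents kg: 1, m: 2, s: -2), so the claim is incorrect.

Answer: No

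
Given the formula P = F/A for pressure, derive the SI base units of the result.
Units of each symbol in P = F/A:
  F (force): kg·m/s²
  A (area): m²  → in the denominator, contributes 1/m²

Multiplying the contributions: [kg·m/s²] · [1/m²]
Adding exponents of each base unit: kg: 1, m: -1, s: -2
SI base units of pressure: kg/(m·s²)

Answer: kg/(m·s²)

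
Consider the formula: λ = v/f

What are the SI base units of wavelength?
Units of each symbol in λ = v/f:
  v (wave speed): m/s
  f (frequency): 1/s  → in the denominator, contributes s

Multiplying the contributions: [m/s] · [s]
Adding exponents of each base unit: m: 1
SI base units of wavelength: m

Answer: m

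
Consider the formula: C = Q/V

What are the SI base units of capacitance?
Units of each symbol in C = Q/V:
  Q (charge, in coulombs): s·A
  V (voltage, in volts): kg·m²/(s³·A)  → in the denominator, contributes s³·A/(kg·m²)

Multiplying the contributions: [s·A] · [s³·A/(kg·m²)]
Adding exponents of each base unit: kg: -1, m: -2, s: 4, A: 2
SI base units of capacitance: s⁴·A²/(kg·m²)

Answer: s⁴·A²/(kg·m²)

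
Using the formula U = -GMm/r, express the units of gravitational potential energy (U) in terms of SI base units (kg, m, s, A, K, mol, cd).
Units of each symbol in U = -GMm/r:
  G (gravitational constant): m³/(kg·s²)
  M (mass): kg
  m (mass): kg
  r (distance): m  → in the denominator, contributes 1/m
  The minus sign does not affect the units.

Multiplying the contributions: [m³/(kg·s²)] · [kg] · [kg] · [1/m]
Adding exponents of each base unit: kg: 1, m: 2, s: -2
SI base units of gravitational potential energy: kg·m²/s²

Answer: kg·m²/s²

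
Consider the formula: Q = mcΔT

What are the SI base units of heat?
Units of each symbol in Q = mcΔT:
  m (mass): kg
  c (specific heat capacity, in J/(kg·K)): m²/(s²·K)
  ΔT (temperature change): K

Multiplying the contributions: [kg] · [m²/(s²·K)] · [K]
Adding exponents of each base unit: kg: 1, m: 2, s: -2
SI base units of heat: kg·m²/s²

Answer: kg·m²/s²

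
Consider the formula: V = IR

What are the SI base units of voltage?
Units of each symbol in V = IR:
  I (current): A
  R (resistance, in ohms): kg·m²/(s³·A²)

Multiplying the contributions: [A] · [kg·m²/(s³·A²)]
Adding exponents of each base unit: kg: 1, m: 2, s: -3, A: -1
SI base units of voltage: kg·m²/(s³·A)

Answer: kg·m²/(s³·A)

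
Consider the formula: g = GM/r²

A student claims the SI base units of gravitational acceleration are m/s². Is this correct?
Units of each symbol in g = GM/r²:
  G (gravitational constant): m³/(kg·s²)
  M (mass): kg
  r (distance): m  → to the power 2 in the denominator, contributes 1/m²

Multiplying the contributions: [m³/(kg·s²)] · [kg] · [1/m²]
Adding exponents of each base unit: m: 1, s: -2
SI base units of gravitational acceleration: m/s²

The claimed units m/s² match the derived units, so the claim is correct.

Answer: Yes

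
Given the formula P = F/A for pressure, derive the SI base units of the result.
Units of each symbol in P = F/A:
  F (force): kg·m/s²
  A (area): m²  → in the denominator, contributes 1/m²

Multiplying the contributions: [kg·m/s²] · [1/m²]
Adding exponents of each base unit: kg: 1, m: -1, s: -2
SI base units of pressure: kg/(m·s²)

Answer: kg/(m·s²)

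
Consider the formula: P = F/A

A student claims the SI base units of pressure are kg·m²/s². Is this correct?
Units of each symbol in P = F/A:
  F (force): kg·m/s²
  A (area): m²  → in the denominator, contributes 1/m²

Multiplying the contributions: [kg·m/s²] · [1/m²]
Adding exponents of each base unit: kg: 1, m: -1, s: -2
SI base units of pressure: kg/(m·s²)

The claimed units kg·m²/s² (exponents kg: 1, m: 2, s: -2) do not match the derived units kg/(m·s²) (exponents kg: 1, m: -1, s: -2), so the claim is incorrect.

Answer: No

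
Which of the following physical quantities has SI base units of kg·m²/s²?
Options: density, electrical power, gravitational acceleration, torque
Checking the SI base units of each option:
  density (ρ = m/V): kg/m³  ✗
  electrical power (P = IV): kg·m²/s³  ✗
  gravitational acceleration (g = GM/r²): m/s²  ✗
  torque (τ = Fr): kg·m²/s²  ✓ matches

Only torque has units kg·m²/s².

Answer: torque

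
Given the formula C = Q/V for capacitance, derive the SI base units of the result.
Units of each symbol in C = Q/V:
  Q (charge, in coulombs): s·A
  V (voltage, in volts): kg·m²/(s³·A)  → in the denominator, contributes s³·A/(kg·m²)

Multiplying the contributions: [s·A] · [s³·A/(kg·m²)]
Adding exponents of each base unit: kg: -1, m: -2, s: 4, A: 2
SI base units of capacitance: s⁴·A²/(kg·m²)

Answer: s⁴·A²/(kg·m²)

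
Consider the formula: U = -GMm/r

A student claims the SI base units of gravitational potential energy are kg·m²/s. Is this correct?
Units of each symbol in U = -GMm/r:
  G (gravitational constant): m³/(kg·s²)
  M (mass): kg
  m (mass): kg
  r (distance): m  → in the denominator, contributes 1/m
  The minus sign does not affect the units.

Multiplying the contributions: [m³/(kg·s²)] · [kg] · [kg] · [1/m]
Adding exponents of each base unit: kg: 1, m: 2, s: -2
SI base units of gravitational potential energy: kg·m²/s²

The claimed units kg·m²/s (exponents kg: 1, m: 2, s: -1) do not match the derived units kg·m²/s² (exponents kg: 1, m: 2, s: -2), so the claim is incorrect.

Answer: No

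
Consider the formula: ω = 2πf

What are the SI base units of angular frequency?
Units of each symbol in ω = 2πf:
  f (frequency): 1/s
  The factor 2π is dimensionless.

Multiplying the contributions: [1/s]
Adding exponents of each base unit: s: -1
SI base units of angular frequency: 1/s

Answer: 1/s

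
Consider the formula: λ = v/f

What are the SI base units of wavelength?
Units of each symbol in λ = v/f:
  v (wave speed): m/s
  f (frequency): 1/s  → in the denominator, contributes s

Multiplying the contributions: [m/s] · [s]
Adding exponents of each base unit: m: 1
SI base units of wavelength: m

Answer: m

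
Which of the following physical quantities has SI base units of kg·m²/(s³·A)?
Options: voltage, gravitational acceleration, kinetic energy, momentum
Checking the SI base units of each option:
  voltage (V = IR): kg·m²/(s³·A)  ✓ matches
  gravitational acceleration (g = GM/r²): m/s²  ✗
  kinetic energy (E = ½mv²): kg·m²/s²  ✗
  momentum (p = mv): kg·m/s  ✗

Only voltage has units kg·m²/(s³·A).

Answer: voltage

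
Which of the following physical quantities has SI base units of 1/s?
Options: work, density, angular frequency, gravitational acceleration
Checking the SI base units of each option:
  work (W = Fd): kg·m²/s²  ✗
  density (ρ = m/V): kg/m³  ✗
  angular frequency (ω = 2πf): 1/s  ✓ matches
  gravitational acceleration (g = GM/r²): m/s²  ✗

Only angular frequency has units 1/s.

Answer: angular frequency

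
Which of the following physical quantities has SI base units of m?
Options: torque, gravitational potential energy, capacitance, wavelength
Checking the SI base units of each option:
  torque (τ = Fr): kg·m²/s²  ✗
  gravitational potential energy (U = -GMm/r): kg·m²/s²  ✗
  capacitance (C = Q/V): s⁴·A²/(kg·m²)  ✗
  wavelength (λ = v/f): m  ✓ matches

Only wavelength has units m.

Answer: wavelength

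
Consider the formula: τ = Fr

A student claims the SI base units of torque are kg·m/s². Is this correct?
Units of each symbol in τ = Fr:
  F (force): kg·m/s²
  r (lever arm): m

Multiplying the contributions: [kg·m/s²] · [m]
Adding exponents of each base unit: kg: 1, m: 2, s: -2
SI base units of torque: kg·m²/s²

The claimed units kg·m/s² (exponents kg: 1, m: 1, s: -2) do not match the derived units kg·m²/s² (exponents kg: 1, m: 2, s: -2), so the claim is incorrect.

Answer: No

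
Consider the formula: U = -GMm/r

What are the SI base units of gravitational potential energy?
Units of each symbol in U = -GMm/r:
  G (gravitational constant): m³/(kg·s²)
  M (mass): kg
  m (mass): kg
  r (distance): m  → in the denominator, contributes 1/m
  The minus sign does not affect the units.

Multiplying the contributions: [m³/(kg·s²)] · [kg] · [kg] · [1/m]
Adding exponents of each base unit: kg: 1, m: 2, s: -2
SI base units of gravitational potential energy: kg·m²/s²

Answer: kg·m²/s²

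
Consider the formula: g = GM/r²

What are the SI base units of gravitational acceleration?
Units of each symbol in g = GM/r²:
  G (gravitational constant): m³/(kg·s²)
  M (mass): kg
  r (distance): m  → to the power 2 in the denominator, contributes 1/m²

Multiplying the contributions: [m³/(kg·s²)] · [kg] · [1/m²]
Adding exponents of each base unit: m: 1, s: -2
SI base units of gravitational acceleration: m/s²

Answer: m/s²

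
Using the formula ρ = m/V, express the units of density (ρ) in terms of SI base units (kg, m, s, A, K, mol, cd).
Units of each symbol in ρ = m/V:
  m (mass): kg
  V (volume): m³  → in the denominator, contributes 1/m³

Multiplying the contributions: [kg] · [1/m³]
Adding exponents of each base unit: kg: 1, m: -3
SI base units of density: kg/m³

Answer: kg/m³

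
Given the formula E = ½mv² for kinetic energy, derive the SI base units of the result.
Units of each symbol in E = ½mv²:
  m (mass): kg
  v (speed): m/s  → to the power 2, contributes m²/s²
  The factor ½ is dimensionless.

Multiplying the contributions: [kg] · [m²/s²]
Adding exponents of each base unit: kg: 1, m: 2, s: -2
SI base units of kinetic energy: kg·m²/s²

Answer: kg·m²/s²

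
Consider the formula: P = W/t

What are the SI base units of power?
Units of each symbol in P = W/t:
  W (work): kg·m²/s²
  t (time): s  → in the denominator, contributes 1/s

Multiplying the contributions: [kg·m²/s²] · [1/s]
Adding exponents of each base unit: kg: 1, m: 2, s: -3
SI base units of power: kg·m²/s³

Answer: kg·m²/s³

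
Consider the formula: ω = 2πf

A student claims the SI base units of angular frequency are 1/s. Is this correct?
Units of each symbol in ω = 2πf:
  f (frequency): 1/s
  The factor 2π is dimensionless.

Multiplying the contributions: [1/s]
Adding exponents of each base unit: s: -1
SI base units of angular frequency: 1/s

The claimed units 1/s match the derived units, so the claim is correct.

Answer: Yes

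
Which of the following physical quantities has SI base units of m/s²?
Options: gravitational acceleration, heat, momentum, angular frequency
Checking the SI base units of each option:
  gravitational acceleration (g = GM/r²): m/s²  ✓ matches
  heat (Q = mcΔT): kg·m²/s²  ✗
  momentum (p = mv): kg·m/s  ✗
  angular frequency (ω = 2πf): 1/s  ✗

Only gravitational acceleration has units m/s².

Answer: gravitational acceleration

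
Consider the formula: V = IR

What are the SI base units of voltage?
Units of each symbol in V = IR:
  I (current): A
  R (resistance, in ohms): kg·m²/(s³·A²)

Multiplying the contributions: [A] · [kg·m²/(s³·A²)]
Adding exponents of each base unit: kg: 1, m: 2, s: -3, A: -1
SI base units of voltage: kg·m²/(s³·A)

Answer: kg·m²/(s³·A)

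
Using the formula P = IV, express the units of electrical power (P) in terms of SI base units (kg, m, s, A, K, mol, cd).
Units of each symbol in P = IV:
  I (current): A
  V (voltage, in volts): kg·m²/(s³·A)

Multiplying the contributions: [A] · [kg·m²/(s³·A)]
Adding exponents of each base unit: kg: 1, m: 2, s: -3
SI base units of electrical power: kg·m²/s³

Answer: kg·m²/s³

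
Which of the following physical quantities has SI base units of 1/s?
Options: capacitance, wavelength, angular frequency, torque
Checking the SI base units of each option:
  capacitance (C = Q/V): s⁴·A²/(kg·m²)  ✗
  wavelength (λ = v/f): m  ✗
  angular frequency (ω = 2πf): 1/s  ✓ matches
  torque (τ = Fr): kg·m²/s²  ✗

Only angular frequency has units 1/s.

Answer: angular frequency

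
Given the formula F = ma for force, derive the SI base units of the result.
Units of each symbol in F = ma:
  m (mass): kg
  a (acceleration): m/s²

Multiplying the contributions: [kg] · [m/s²]
Adding exponents of each base unit: kg: 1, m: 1, s: -2
SI base units of force: kg·m/s²

Answer: kg·m/s²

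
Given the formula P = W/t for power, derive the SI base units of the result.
Units of each symbol in P = W/t:
  W (work): kg·m²/s²
  t (time): s  → in the denominator, contributes 1/s

Multiplying the contributions: [kg·m²/s²] · [1/s]
Adding exponents of each base unit: kg: 1, m: 2, s: -3
SI base units of power: kg·m²/s³

Answer: kg·m²/s³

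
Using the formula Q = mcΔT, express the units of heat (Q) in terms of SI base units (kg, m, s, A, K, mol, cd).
Units of each symbol in Q = mcΔT:
  m (mass): kg
  c (specific heat capacity, in J/(kg·K)): m²/(s²·K)
  ΔT (temperature change): K

Multiplying the contributions: [kg] · [m²/(s²·K)] · [K]
Adding exponents of each base unit: kg: 1, m: 2, s: -2
SI base units of heat: kg·m²/s²

Answer: kg·m²/s²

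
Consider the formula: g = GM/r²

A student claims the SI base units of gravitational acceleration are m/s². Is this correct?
Units of each symbol in g = GM/r²:
  G (gravitational constant): m³/(kg·s²)
  M (mass): kg
  r (distance): m  → to the power 2 in the denominator, contributes 1/m²

Multiplying the contributions: [m³/(kg·s²)] · [kg] · [1/m²]
Adding exponents of each base unit: m: 1, s: -2
SI base units of gravitational acceleration: m/s²

The claimed units m/s² match the derived units, so the claim is correct.

Answer: Yes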